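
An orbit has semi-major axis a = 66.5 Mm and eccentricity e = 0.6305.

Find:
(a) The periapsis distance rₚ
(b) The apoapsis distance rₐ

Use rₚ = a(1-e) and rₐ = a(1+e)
a = 66.5 Mm = 6.65 × 10^7 m
e = 0.6305:  1 − e = 0.3695,  1 + e = 1.6305
(a) rₚ = a(1 − e) = 6.65 × 10^7 m × 0.3695 = 2.45718 × 10^7 m ≈ 24.57 Mm
(b) rₐ = a(1 + e) = 6.65 × 10^7 m × 1.6305 = 1.08428 × 10^8 m ≈ 108.4 Mm

Final answer:
(a) rₚ = 24.57 Mm
(b) rₐ = 108.4 Mm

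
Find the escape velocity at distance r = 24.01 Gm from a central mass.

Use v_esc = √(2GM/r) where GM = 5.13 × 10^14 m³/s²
r = 24.01 Gm = 2.401 × 10^10 m
GM = 5.13 × 10^14 m³/s²
2GM/r = 2 × (5.13 × 10^14) / (2.401 × 10^10) = 42732.2 m²/s²
v_esc = √(2GM/r) = 206.718 m/s ≈ 206.7 m/s

Final answer: 206.7 m/s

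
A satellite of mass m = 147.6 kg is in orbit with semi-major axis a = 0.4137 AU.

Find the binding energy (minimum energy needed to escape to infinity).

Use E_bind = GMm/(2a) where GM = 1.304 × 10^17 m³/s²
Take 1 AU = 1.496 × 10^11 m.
a = 0.4137 AU = 6.18895 × 10^10 m
GM = 1.304 × 10^17 m³/s²
m = 147.6 kg
GMm = 1.304 × 10^17 × 147.6 = 1.9247 × 10^19 m³·kg/s²
2a = 1.23779 × 10^11 m
E_bind = GMm/(2a) = 1.55495 × 10^8 J ≈ 155.5 MJ

Final answer: 155.5 MJ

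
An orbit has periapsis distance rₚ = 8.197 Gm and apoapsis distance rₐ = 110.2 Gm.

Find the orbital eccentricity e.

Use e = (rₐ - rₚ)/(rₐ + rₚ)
rₚ = 8.197 Gm = 8.197 × 10^9 m
rₐ = 110.2 Gm = 1.102 × 10^11 m
rₐ − rₚ = 1.02003 × 10^11 m
rₐ + rₚ = 1.18397 × 10^11 m
e = (rₐ − rₚ)/(rₐ + rₚ) = 0.861534

Final answer: e = 0.8615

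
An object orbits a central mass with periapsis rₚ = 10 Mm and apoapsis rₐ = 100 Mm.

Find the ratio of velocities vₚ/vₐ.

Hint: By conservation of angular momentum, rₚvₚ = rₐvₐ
rₚ = 10 Mm = 1 × 10^7 m
rₐ = 100 Mm = 1 × 10^8 m
rₚvₚ = rₐvₐ  ⇒  vₚ/vₐ = rₐ/rₚ
vₚ/vₐ = (1 × 10^8) / (1 × 10^7) = 10

Final answer: vₚ/vₐ = 10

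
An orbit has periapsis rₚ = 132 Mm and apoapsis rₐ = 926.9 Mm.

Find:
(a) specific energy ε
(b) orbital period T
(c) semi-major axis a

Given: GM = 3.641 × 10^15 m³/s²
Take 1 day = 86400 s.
rₚ = 132 Mm = 1.32 × 10^8 m
rₐ = 926.9 Mm = 9.269 × 10^8 m
GM = 3.641 × 10^15 m³/s²
a = (rₚ + rₐ)/2 = 5.2945 × 10^8 m
e = (rₐ − rₚ)/(rₐ + rₚ) = (7.949 × 10^8) / (1.0589 × 10^9) = 0.750685
(a) 2a = 1.0589 × 10^9 m;  ε = −GM/(2a) = -3.43847 × 10^6 J/kg ≈ -3.438 MJ/kg
(b) a³ = 1.48414 × 10^26 m³;  T = 2π √(a³/GM) = 2π × 201896 s = 1.26855 × 10^6 s ≈ 14.68 days
(c) a = 5.2945 × 10^8 m ≈ 529.5 Mm

Final answer:
(a) specific energy ε = -3.438 MJ/kg
(b) orbital period T = 14.68 days
(c) semi-major axis a = 529.5 Mm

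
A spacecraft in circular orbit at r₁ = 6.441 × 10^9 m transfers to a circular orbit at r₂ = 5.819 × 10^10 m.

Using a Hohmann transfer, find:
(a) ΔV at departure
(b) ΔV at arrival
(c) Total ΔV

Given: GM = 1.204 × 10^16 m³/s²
r₁ = 6.441 × 10^9 m
r₂ = 5.819 × 10^10 m
GM = 1.204 × 10^16 m³/s²
Transfer ellipse: a_t = (r₁ + r₂)/2 = 3.23155 × 10^10 m
Circular speed at r₁: v₁ = √(GM/r₁) = 1367.21 m/s
Transfer speed at r₁ (periapsis): v₁ₜ = √(GM(2/r₁ − 1/a_t)) = 1834.66 m/s
(a) ΔV₁ = v₁ₜ − v₁ = 467.445 m/s ≈ 467.4 m/s
Circular speed at r₂: v₂ = √(GM/r₂) = 454.872 m/s
Transfer speed at r₂ (apoapsis): v₂ₜ = √(GM(2/r₂ − 1/a_t)) = 203.077 m/s
(b) ΔV₂ = v₂ − v₂ₜ = 251.795 m/s ≈ 251.8 m/s
(c) ΔV_total = ΔV₁ + ΔV₂ = 719.24 m/s ≈ 719.2 m/s

Final answer:
(a) ΔV₁ = 467.4 m/s
(b) ΔV₂ = 251.8 m/s
(c) ΔV_total = 719.2 m/s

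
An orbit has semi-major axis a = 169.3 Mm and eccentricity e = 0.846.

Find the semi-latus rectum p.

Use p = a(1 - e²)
a = 169.3 Mm = 1.693 × 10^8 m
e = 0.846,  e² = 0.715716,  1 − e² = 0.284284
p = a(1 − e²) = 1.693 × 10^8 m × 0.284284 = 4.81293 × 10^7 m ≈ 48.13 Mm

Final answer: p = 48.13 Mm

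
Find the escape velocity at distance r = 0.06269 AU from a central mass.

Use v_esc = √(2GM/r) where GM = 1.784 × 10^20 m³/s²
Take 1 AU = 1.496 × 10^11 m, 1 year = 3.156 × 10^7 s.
r = 0.06269 AU = 9.37842 × 10^9 m
GM = 1.784 × 10^20 m³/s²
2GM/r = 2 × (1.784 × 10^20) / (9.37842 × 10^9) = 3.80448 × 10^10 m²/s²
v_esc = √(2GM/r) = 195051 m/s ≈ 41.15 AU/year

Final answer: 41.15 AU/year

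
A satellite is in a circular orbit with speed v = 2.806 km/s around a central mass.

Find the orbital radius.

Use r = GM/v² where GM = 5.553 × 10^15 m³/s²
v = 2.806 km/s = 2806 m/s
GM = 5.553 × 10^15 m³/s²
v² = 7.87364 × 10^6 m²/s²
r = GM/v² = (5.553 × 10^15) / (7.87364 × 10^6) = 7.05265 × 10^8 m ≈ 705.3 Mm

Final answer: 705.3 Mm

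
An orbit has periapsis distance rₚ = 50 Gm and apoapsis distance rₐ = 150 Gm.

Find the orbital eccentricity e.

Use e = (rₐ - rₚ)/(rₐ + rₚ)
rₚ = 50 Gm = 5 × 10^10 m
rₐ = 150 Gm = 1.5 × 10^11 m
rₐ − rₚ = 1 × 10^11 m
rₐ + rₚ = 2 × 10^11 m
e = (rₐ − rₚ)/(rₐ + rₚ) = 0.5

Final answer: e = 0.5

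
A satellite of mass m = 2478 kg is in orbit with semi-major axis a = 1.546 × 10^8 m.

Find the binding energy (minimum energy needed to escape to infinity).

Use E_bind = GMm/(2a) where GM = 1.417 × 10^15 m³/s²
a = 1.546 × 10^8 m
GM = 1.417 × 10^15 m³/s²
m = 2478 kg
GMm = 1.417 × 10^15 × 2478 = 3.51133 × 10^18 m³·kg/s²
2a = 3.092 × 10^8 m
E_bind = GMm/(2a) = 1.13562 × 10^10 J ≈ 11.36 GJ

Final answer: 11.36 GJ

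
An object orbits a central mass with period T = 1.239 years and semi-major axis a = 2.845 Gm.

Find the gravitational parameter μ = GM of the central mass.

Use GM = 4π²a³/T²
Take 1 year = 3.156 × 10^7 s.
T = 1.239 years = 3.91028 × 10^7 s
a = 2.845 Gm = 2.845 × 10^9 m
a³ = 2.30275 × 10^28 m³
T² = 1.52903 × 10^15 s²
GM = 4π² × (2.30275 × 10^28) / (1.52903 × 10^15) = 5.94552 × 10^14 m³/s²
GM ≈ 5.946 × 10^14 m³/s²

Final answer: GM = 5.946 × 10^14 m³/s²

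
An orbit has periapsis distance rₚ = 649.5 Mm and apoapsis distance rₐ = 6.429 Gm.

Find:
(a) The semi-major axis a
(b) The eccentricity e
rₚ = 649.5 Mm = 6.495 × 10^8 m
rₐ = 6.429 Gm = 6.429 × 10^9 m
(a) a = (rₚ + rₐ)/2 = 3.53925 × 10^9 m ≈ 3.539 Gm
(b) e = (rₐ − rₚ)/(rₐ + rₚ) = (5.7795 × 10^9) / (7.0785 × 10^9) = 0.816487

Final answer:
(a) a = 3.539 Gm
(b) e = 0.8165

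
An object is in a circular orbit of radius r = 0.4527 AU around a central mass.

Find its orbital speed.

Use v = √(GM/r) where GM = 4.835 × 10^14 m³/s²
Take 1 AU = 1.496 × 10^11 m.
r = 0.4527 AU = 6.77239 × 10^10 m
GM = 4.835 × 10^14 m³/s²
GM/r = (4.835 × 10^14) / (6.77239 × 10^10) = 7139.28 m²/s²
v = √(GM/r) = 84.4943 m/s ≈ 84.49 m/s

Final answer: 84.49 m/s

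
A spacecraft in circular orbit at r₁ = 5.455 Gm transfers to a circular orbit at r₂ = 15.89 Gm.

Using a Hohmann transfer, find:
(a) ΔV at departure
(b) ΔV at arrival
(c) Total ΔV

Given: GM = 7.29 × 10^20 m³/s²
r₁ = 5.455 Gm = 5.455 × 10^9 m
r₂ = 15.89 Gm = 1.589 × 10^10 m
GM = 7.29 × 10^20 m³/s²
Transfer ellipse: a_t = (r₁ + r₂)/2 = 1.06725 × 10^10 m
Circular speed at r₁: v₁ = √(GM/r₁) = 365566 m/s
Transfer speed at r₁ (periapsis): v₁ₜ = √(GM(2/r₁ − 1/a_t)) = 446062 m/s
(a) ΔV₁ = v₁ₜ − v₁ = 80495.5 m/s ≈ 80.5 km/s
Circular speed at r₂: v₂ = √(GM/r₂) = 214191 m/s
Transfer speed at r₂ (apoapsis): v₂ₜ = √(GM(2/r₂ − 1/a_t)) = 153132 m/s
(b) ΔV₂ = v₂ − v₂ₜ = 61059.2 m/s ≈ 61.06 km/s
(c) ΔV_total = ΔV₁ + ΔV₂ = 141555 m/s ≈ 141.6 km/s

Final answer:
(a) ΔV₁ = 80.5 km/s
(b) ΔV₂ = 61.06 km/s
(c) ΔV_total = 141.6 km/s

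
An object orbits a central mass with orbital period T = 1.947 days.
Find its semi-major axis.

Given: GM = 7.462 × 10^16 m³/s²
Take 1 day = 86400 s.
T = 1.947 days = 168221 s
GM = 7.462 × 10^16 m³/s²
Kepler's third law: a³ = GM T² / (4π²)
T² = 2.82982 × 10^10 s²
a³ = (7.462 × 10^16) × (2.82982 × 10^10) / (4π²) = 5.34878 × 10^25 m³
a = (a³)^(1/3) = 3.76778 × 10^8 m ≈ 376.8 Mm

Final answer: 376.8 Mm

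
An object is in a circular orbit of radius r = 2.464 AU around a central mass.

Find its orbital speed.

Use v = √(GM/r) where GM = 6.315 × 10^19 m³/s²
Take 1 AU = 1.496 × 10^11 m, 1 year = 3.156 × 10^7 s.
r = 2.464 AU = 3.68614 × 10^11 m
GM = 6.315 × 10^19 m³/s²
GM/r = (6.315 × 10^19) / (3.68614 × 10^11) = 1.71317 × 10^8 m²/s²
v = √(GM/r) = 13088.8 m/s ≈ 2.761 AU/year

Final answer: 2.761 AU/year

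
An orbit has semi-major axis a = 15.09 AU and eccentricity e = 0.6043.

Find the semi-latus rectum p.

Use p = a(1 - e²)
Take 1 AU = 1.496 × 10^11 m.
a = 15.09 AU = 2.25746 × 10^12 m
e = 0.6043,  e² = 0.365178,  1 − e² = 0.634822
p = a(1 − e²) = 2.25746 × 10^12 m × 0.634822 = 1.43309 × 10^12 m ≈ 9.579 AU

Final answer: p = 9.579 AU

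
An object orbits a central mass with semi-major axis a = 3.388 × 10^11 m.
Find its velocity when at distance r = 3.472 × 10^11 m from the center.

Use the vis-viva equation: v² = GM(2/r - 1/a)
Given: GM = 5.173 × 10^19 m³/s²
a = 3.388 × 10^11 m
r = 3.472 × 10^11 m
GM = 5.173 × 10^19 m³/s²
2/r − 1/a = 5.76037 × 10^-12 − 2.95159 × 10^-12 = 2.80877 × 10^-12 m⁻¹
v² = GM (2/r − 1/a) = 1.45298 × 10^8 m²/s²
v = 12054 m/s ≈ 12.05 km/s

Final answer: 12.05 km/s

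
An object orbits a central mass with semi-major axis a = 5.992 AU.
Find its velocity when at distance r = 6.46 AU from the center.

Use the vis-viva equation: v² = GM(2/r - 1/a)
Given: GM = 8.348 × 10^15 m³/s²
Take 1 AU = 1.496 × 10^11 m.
a = 5.992 AU = 8.96403 × 10^11 m
r = 6.46 AU = 9.66416 × 10^11 m
GM = 8.348 × 10^15 m³/s²
2/r − 1/a = 2.0695 × 10^-12 − 1.11557 × 10^-12 = 9.53933 × 10^-13 m⁻¹
v² = GM (2/r − 1/a) = 7963.43 m²/s²
v = 89.2381 m/s ≈ 89.24 m/s

Final answer: 89.24 m/s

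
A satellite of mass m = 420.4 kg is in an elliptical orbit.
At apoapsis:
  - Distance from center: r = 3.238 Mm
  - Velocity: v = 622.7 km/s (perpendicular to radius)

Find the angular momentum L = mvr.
r = 3.238 Mm = 3.238 × 10^6 m
v = 622.7 km/s = 622700 m/s
vr = 622700 × 3.238 × 10^6 = 2.0163 × 10^12 m²/s
L = m × vr = 420.4 × 2.0163 × 10^12 = 8.47654 × 10^14 kg·m²/s ≈ 8.477 × 10^14 kg·m²/s

Final answer: L = 8.477 × 10^14 kg·m²/s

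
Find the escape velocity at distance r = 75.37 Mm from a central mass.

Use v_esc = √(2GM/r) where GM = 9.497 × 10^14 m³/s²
r = 75.37 Mm = 7.537 × 10^7 m
GM = 9.497 × 10^14 m³/s²
2GM/r = 2 × (9.497 × 10^14) / (7.537 × 10^7) = 2.5201 × 10^7 m²/s²
v_esc = √(2GM/r) = 5020.06 m/s ≈ 5.02 km/s

Final answer: 5.02 km/s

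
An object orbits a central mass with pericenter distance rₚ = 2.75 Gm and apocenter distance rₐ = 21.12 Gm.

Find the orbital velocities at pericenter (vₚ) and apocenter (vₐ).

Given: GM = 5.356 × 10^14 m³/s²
rₚ = 2.75 Gm = 2.75 × 10^9 m
rₐ = 21.12 Gm = 2.112 × 10^10 m
GM = 5.356 × 10^14 m³/s²
a = (rₚ + rₐ)/2 = 1.1935 × 10^10 m
Vis-viva: v² = GM (2/r − 1/a)
vₚ² = 5.356 × 10^14 × (7.27273 × 10^-10 − 8.37872 × 10^-11) = 344651 m²/s²
vₚ = 587.07 m/s ≈ 587.1 m/s
vₐ² = 5.356 × 10^14 × (9.4697 × 10^-11 − 8.37872 × 10^-11) = 5843.28 m²/s²
vₐ = 76.4414 m/s ≈ 76.44 m/s

Final answer: vₚ = 587.1 m/s, vₐ = 76.44 m/s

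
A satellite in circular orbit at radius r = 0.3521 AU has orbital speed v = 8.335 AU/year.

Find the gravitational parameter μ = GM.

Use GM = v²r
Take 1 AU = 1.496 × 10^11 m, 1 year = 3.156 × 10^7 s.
r = 0.3521 AU = 5.26742 × 10^10 m
v = 8.335 AU/year = 39509.4 m/s
v² = 1.56099 × 10^9 m²/s²
GM = v²r = 1.56099 × 10^9 × 5.26742 × 10^10 = 8.22239 × 10^19 m³/s²
GM ≈ 8.222 × 10^19 m³/s²

Final answer: GM = 8.222 × 10^19 m³/s²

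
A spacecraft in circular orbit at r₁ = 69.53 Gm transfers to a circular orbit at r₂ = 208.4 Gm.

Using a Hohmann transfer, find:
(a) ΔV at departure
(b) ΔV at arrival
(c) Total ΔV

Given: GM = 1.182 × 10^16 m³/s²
r₁ = 69.53 Gm = 6.953 × 10^10 m
r₂ = 208.4 Gm = 2.084 × 10^11 m
GM = 1.182 × 10^16 m³/s²
Transfer ellipse: a_t = (r₁ + r₂)/2 = 1.38965 × 10^11 m
Circular speed at r₁: v₁ = √(GM/r₁) = 412.309 m/s
Transfer speed at r₁ (periapsis): v₁ₜ = √(GM(2/r₁ − 1/a_t)) = 504.916 m/s
(a) ΔV₁ = v₁ₜ − v₁ = 92.6068 m/s ≈ 92.61 m/s
Circular speed at r₂: v₂ = √(GM/r₂) = 238.155 m/s
Transfer speed at r₂ (apoapsis): v₂ₜ = √(GM(2/r₂ − 1/a_t)) = 168.459 m/s
(b) ΔV₂ = v₂ − v₂ₜ = 69.6965 m/s ≈ 69.7 m/s
(c) ΔV_total = ΔV₁ + ΔV₂ = 162.303 m/s ≈ 162.3 m/s

Final answer:
(a) ΔV₁ = 92.61 m/s
(b) ΔV₂ = 69.7 m/s
(c) ΔV_total = 162.3 m/s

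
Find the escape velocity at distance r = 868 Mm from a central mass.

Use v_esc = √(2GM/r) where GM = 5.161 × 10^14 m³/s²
r = 868 Mm = 8.68 × 10^8 m
GM = 5.161 × 10^14 m³/s²
2GM/r = 2 × (5.161 × 10^14) / (8.68 × 10^8) = 1.18917 × 10^6 m²/s²
v_esc = √(2GM/r) = 1090.49 m/s ≈ 1.09 km/s

Final answer: 1.09 km/s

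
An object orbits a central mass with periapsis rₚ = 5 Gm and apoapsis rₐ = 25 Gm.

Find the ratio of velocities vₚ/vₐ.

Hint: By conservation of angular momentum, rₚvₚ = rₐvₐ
rₚ = 5 Gm = 5 × 10^9 m
rₐ = 25 Gm = 2.5 × 10^10 m
rₚvₚ = rₐvₐ  ⇒  vₚ/vₐ = rₐ/rₚ
vₚ/vₐ = (2.5 × 10^10) / (5 × 10^9) = 5

Final answer: vₚ/vₐ = 5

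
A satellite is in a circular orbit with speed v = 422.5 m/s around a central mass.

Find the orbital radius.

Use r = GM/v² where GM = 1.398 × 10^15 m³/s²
v = 422.5 m/s
GM = 1.398 × 10^15 m³/s²
v² = 178506 m²/s²
r = GM/v² = (1.398 × 10^15) / 178506 = 7.83166 × 10^9 m ≈ 7.832 Gm

Final answer: 7.832 Gm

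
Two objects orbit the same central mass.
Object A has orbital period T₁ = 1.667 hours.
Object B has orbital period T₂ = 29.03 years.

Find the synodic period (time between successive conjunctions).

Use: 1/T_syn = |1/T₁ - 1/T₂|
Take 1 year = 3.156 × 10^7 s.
T₁ = 1.667 hours = 6001.2 s
T₂ = 29.03 years = 9.16187 × 10^8 s
1/T₁ = 0.000166633 s⁻¹
1/T₂ = 1.09148 × 10^-9 s⁻¹
|1/T₁ − 1/T₂| = 0.000166632 s⁻¹
T_syn = 1 / |1/T₁ − 1/T₂| = 6001.24 s ≈ 1.667 hours

Final answer: T_syn = 1.667 hours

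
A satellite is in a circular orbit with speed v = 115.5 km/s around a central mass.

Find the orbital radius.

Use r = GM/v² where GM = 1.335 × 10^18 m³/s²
v = 115.5 km/s = 115500 m/s
GM = 1.335 × 10^18 m³/s²
v² = 1.33402 × 10^10 m²/s²
r = GM/v² = (1.335 × 10^18) / (1.33402 × 10^10) = 1.00073 × 10^8 m ≈ 100.1 Mm

Final answer: 100.1 Mm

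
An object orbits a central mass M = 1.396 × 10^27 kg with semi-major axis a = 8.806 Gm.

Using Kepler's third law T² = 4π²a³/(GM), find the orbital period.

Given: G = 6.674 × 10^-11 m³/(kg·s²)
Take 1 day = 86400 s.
M = 1.396 × 10^27 kg
GM = G × M = 6.674 × 10^-11 × 1.396 × 10^27 = 9.3169 × 10^16 m³/s²
a = 8.806 Gm = 8.806 × 10^9 m
a³ = 6.82867 × 10^29 m³
T = 2π √(a³/GM) = 2π √((6.82867 × 10^29) / (9.3169 × 10^16)) = 2π × 2.70727 × 10^6 s
T = 1.70103 × 10^7 s ≈ 196.9 days

Final answer: 196.9 days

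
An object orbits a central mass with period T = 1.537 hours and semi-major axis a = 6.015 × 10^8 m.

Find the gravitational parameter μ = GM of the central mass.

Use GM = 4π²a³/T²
T = 1.537 hours = 5533.2 s
a = 6.015 × 10^8 m
a³ = 2.17624 × 10^26 m³
T² = 3.06163 × 10^7 s²
GM = 4π² × (2.17624 × 10^26) / (3.06163 × 10^7) = 2.80617 × 10^20 m³/s²
GM ≈ 2.806 × 10^20 m³/s²

Final answer: GM = 2.806 × 10^20 m³/s²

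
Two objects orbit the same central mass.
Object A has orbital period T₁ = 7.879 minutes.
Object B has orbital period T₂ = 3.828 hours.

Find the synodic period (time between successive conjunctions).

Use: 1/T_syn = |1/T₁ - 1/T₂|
T₁ = 7.879 minutes = 472.74 s
T₂ = 3.828 hours = 13780.8 s
1/T₁ = 0.00211533 s⁻¹
1/T₂ = 7.25647 × 10^-5 s⁻¹
|1/T₁ − 1/T₂| = 0.00204276 s⁻¹
T_syn = 1 / |1/T₁ − 1/T₂| = 489.533 s ≈ 8.159 minutes

Final answer: T_syn = 8.159 minutes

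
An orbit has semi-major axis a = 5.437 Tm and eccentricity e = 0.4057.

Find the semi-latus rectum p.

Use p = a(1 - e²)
a = 5.437 Tm = 5.437 × 10^12 m
e = 0.4057,  e² = 0.164592,  1 − e² = 0.835408
p = a(1 − e²) = 5.437 × 10^12 m × 0.835408 = 4.54211 × 10^12 m ≈ 4.542 Tm

Final answer: p = 4.542 Tm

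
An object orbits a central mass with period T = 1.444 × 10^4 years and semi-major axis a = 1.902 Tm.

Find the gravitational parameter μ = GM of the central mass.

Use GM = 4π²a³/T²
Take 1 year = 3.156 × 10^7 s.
T = 1.444 × 10^4 years = 4.55726 × 10^11 s
a = 1.902 Tm = 1.902 × 10^12 m
a³ = 6.88068 × 10^36 m³
T² = 2.07687 × 10^23 s²
GM = 4π² × (6.88068 × 10^36) / (2.07687 × 10^23) = 1.30793 × 10^15 m³/s²
GM ≈ 1.308 × 10^15 m³/s²

Final answer: GM = 1.308 × 10^15 m³/s²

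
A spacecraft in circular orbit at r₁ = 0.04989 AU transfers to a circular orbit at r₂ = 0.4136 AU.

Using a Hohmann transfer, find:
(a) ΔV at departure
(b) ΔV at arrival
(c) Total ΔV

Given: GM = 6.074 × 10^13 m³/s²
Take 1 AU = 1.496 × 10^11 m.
r₁ = 0.04989 AU = 7.46354 × 10^9 m
r₂ = 0.4136 AU = 6.18746 × 10^10 m
GM = 6.074 × 10^13 m³/s²
Transfer ellipse: a_t = (r₁ + r₂)/2 = 3.46691 × 10^10 m
Circular speed at r₁: v₁ = √(GM/r₁) = 90.2121 m/s
Transfer speed at r₁ (periapsis): v₁ₜ = √(GM(2/r₁ − 1/a_t)) = 120.517 m/s
(a) ΔV₁ = v₁ₜ − v₁ = 30.3053 m/s ≈ 30.31 m/s
Circular speed at r₂: v₂ = √(GM/r₂) = 31.3315 m/s
Transfer speed at r₂ (apoapsis): v₂ₜ = √(GM(2/r₂ − 1/a_t)) = 14.5373 m/s
(b) ΔV₂ = v₂ − v₂ₜ = 16.7942 m/s ≈ 16.79 m/s
(c) ΔV_total = ΔV₁ + ΔV₂ = 47.0996 m/s ≈ 47.1 m/s

Final answer:
(a) ΔV₁ = 30.31 m/s
(b) ΔV₂ = 16.79 m/s
(c) ΔV_total = 47.1 m/s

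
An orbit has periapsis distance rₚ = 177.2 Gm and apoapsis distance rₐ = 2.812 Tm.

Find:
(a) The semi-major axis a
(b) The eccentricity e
rₚ = 177.2 Gm = 1.772 × 10^11 m
rₐ = 2.812 Tm = 2.812 × 10^12 m
(a) a = (rₚ + rₐ)/2 = 1.4946 × 10^12 m ≈ 1.495 Tm
(b) e = (rₐ − rₚ)/(rₐ + rₚ) = (2.6348 × 10^12) / (2.9892 × 10^12) = 0.88144

Final answer:
(a) a = 1.495 Tm
(b) e = 0.8814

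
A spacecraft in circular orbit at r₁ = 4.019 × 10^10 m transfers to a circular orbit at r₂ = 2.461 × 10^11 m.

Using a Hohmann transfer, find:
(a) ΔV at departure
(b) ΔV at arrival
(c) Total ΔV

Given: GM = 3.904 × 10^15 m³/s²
r₁ = 4.019 × 10^10 m
r₂ = 2.461 × 10^11 m
GM = 3.904 × 10^15 m³/s²
Transfer ellipse: a_t = (r₁ + r₂)/2 = 1.43145 × 10^11 m
Circular speed at r₁: v₁ = √(GM/r₁) = 311.671 m/s
Transfer speed at r₁ (periapsis): v₁ₜ = √(GM(2/r₁ − 1/a_t)) = 408.661 m/s
(a) ΔV₁ = v₁ₜ − v₁ = 96.9908 m/s ≈ 96.99 m/s
Circular speed at r₂: v₂ = √(GM/r₂) = 125.95 m/s
Transfer speed at r₂ (apoapsis): v₂ₜ = √(GM(2/r₂ − 1/a_t)) = 66.7375 m/s
(b) ΔV₂ = v₂ − v₂ₜ = 59.2128 m/s ≈ 59.21 m/s
(c) ΔV_total = ΔV₁ + ΔV₂ = 156.204 m/s ≈ 156.2 m/s

Final answer:
(a) ΔV₁ = 96.99 m/s
(b) ΔV₂ = 59.21 m/s
(c) ΔV_total = 156.2 m/s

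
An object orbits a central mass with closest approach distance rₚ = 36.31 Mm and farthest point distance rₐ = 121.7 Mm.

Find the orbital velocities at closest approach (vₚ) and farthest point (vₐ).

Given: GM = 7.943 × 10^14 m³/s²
rₚ = 36.31 Mm = 3.631 × 10^7 m
rₐ = 121.7 Mm = 1.217 × 10^8 m
GM = 7.943 × 10^14 m³/s²
a = (rₚ + rₐ)/2 = 7.9005 × 10^7 m
Vis-viva: v² = GM (2/r − 1/a)
vₚ² = 7.943 × 10^14 × (5.50812 × 10^-8 − 1.26574 × 10^-8) = 3.36972 × 10^7 m²/s²
vₚ = 5804.93 m/s ≈ 5.805 km/s
vₐ² = 7.943 × 10^14 × (1.64339 × 10^-8 − 1.26574 × 10^-8) = 2.99962 × 10^6 m²/s²
vₐ = 1731.94 m/s ≈ 1.732 km/s

Final answer: vₚ = 5.805 km/s, vₐ = 1.732 km/s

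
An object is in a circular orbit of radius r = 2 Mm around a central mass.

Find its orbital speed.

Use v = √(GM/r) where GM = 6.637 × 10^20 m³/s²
r = 2 Mm = 2 × 10^6 m
GM = 6.637 × 10^20 m³/s²
GM/r = (6.637 × 10^20) / (2 × 10^6) = 3.3185 × 10^14 m²/s²
v = √(GM/r) = 1.82168 × 10^7 m/s ≈ 1.822 × 10^4 km/s

Final answer: 1.822 × 10^4 km/s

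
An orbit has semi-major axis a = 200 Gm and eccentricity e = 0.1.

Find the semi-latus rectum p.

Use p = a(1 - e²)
a = 200 Gm = 2 × 10^11 m
e = 0.1,  e² = 0.01,  1 − e² = 0.99
p = a(1 − e²) = 2 × 10^11 m × 0.99 = 1.98 × 10^11 m ≈ 198 Gm

Final answer: p = 198 Gm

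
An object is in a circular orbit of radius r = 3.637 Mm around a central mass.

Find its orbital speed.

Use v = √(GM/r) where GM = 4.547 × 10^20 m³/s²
r = 3.637 Mm = 3.637 × 10^6 m
GM = 4.547 × 10^20 m³/s²
GM/r = (4.547 × 10^20) / (3.637 × 10^6) = 1.25021 × 10^14 m²/s²
v = √(GM/r) = 1.11813 × 10^7 m/s ≈ 1.118 × 10^4 km/s

Final answer: 1.118 × 10^4 km/s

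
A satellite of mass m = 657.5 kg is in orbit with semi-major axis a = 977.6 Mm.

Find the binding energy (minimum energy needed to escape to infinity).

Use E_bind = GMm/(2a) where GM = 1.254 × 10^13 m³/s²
a = 977.6 Mm = 9.776 × 10^8 m
GM = 1.254 × 10^13 m³/s²
m = 657.5 kg
GMm = 1.254 × 10^13 × 657.5 = 8.24505 × 10^15 m³·kg/s²
2a = 1.9552 × 10^9 m
E_bind = GMm/(2a) = 4.21699 × 10^6 J ≈ 4.217 MJ

Final answer: 4.217 MJ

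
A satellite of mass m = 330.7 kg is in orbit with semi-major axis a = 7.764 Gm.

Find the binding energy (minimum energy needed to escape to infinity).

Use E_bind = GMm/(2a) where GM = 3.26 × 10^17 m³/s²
a = 7.764 Gm = 7.764 × 10^9 m
GM = 3.26 × 10^17 m³/s²
m = 330.7 kg
GMm = 3.26 × 10^17 × 330.7 = 1.07808 × 10^20 m³·kg/s²
2a = 1.5528 × 10^10 m
E_bind = GMm/(2a) = 6.94283 × 10^9 J ≈ 6.943 GJ

Final answer: 6.943 GJ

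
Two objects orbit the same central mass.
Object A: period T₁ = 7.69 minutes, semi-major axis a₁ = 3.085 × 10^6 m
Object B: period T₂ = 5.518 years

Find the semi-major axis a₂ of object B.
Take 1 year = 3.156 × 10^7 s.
T₁ = 7.69 minutes = 461.4 s
T₂ = 5.518 years = 1.74148 × 10^8 s
a₁ = 3.085 × 10^6 m
Kepler's third law: (T₂/T₁)² = (a₂/a₁)³  ⇒  a₂ = a₁ (T₂/T₁)^(2/3)
T₂/T₁ = 377434
(T₂/T₁)^(2/3) = 5222.69
a₂ = 3.085 × 10^6 m × 5222.69 = 1.6112 × 10^10 m ≈ 1.611 × 10^10 m

Final answer: a₂ = 1.611 × 10^10 m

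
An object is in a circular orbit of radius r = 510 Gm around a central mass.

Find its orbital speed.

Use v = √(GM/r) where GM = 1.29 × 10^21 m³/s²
r = 510 Gm = 5.1 × 10^11 m
GM = 1.29 × 10^21 m³/s²
GM/r = (1.29 × 10^21) / (5.1 × 10^11) = 2.52941 × 10^9 m²/s²
v = √(GM/r) = 50293.3 m/s ≈ 50.29 km/s

Final answer: 50.29 km/s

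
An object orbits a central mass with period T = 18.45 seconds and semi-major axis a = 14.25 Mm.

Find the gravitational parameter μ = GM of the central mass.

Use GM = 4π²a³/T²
T = 18.45 seconds
a = 14.25 Mm = 1.425 × 10^7 m
a³ = 2.89364 × 10^21 m³
T² = 340.402 s²
GM = 4π² × (2.89364 × 10^21) / 340.402 = 3.35592 × 10^20 m³/s²
GM ≈ 3.356 × 10^20 m³/s²

Final answer: GM = 3.356 × 10^20 m³/s²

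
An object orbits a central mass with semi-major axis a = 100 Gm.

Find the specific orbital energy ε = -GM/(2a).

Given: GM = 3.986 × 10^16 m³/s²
a = 100 Gm = 1 × 10^11 m
GM = 3.986 × 10^16 m³/s²
2a = 2 × 10^11 m
ε = −GM/(2a) = -199300 J/kg ≈ -199.3 kJ/kg

Final answer: -199.3 kJ/kg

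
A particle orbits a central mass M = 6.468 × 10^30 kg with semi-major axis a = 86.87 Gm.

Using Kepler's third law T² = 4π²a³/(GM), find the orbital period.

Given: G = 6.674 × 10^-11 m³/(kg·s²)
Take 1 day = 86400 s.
M = 6.468 × 10^30 kg
GM = G × M = 6.674 × 10^-11 × 6.468 × 10^30 = 4.31674 × 10^20 m³/s²
a = 86.87 Gm = 8.687 × 10^10 m
a³ = 6.55555 × 10^32 m³
T = 2π √(a³/GM) = 2π √((6.55555 × 10^32) / (4.31674 × 10^20)) = 2π × 1.23233 × 10^6 s
T = 7.74295 × 10^6 s ≈ 89.62 days

Final answer: 89.62 days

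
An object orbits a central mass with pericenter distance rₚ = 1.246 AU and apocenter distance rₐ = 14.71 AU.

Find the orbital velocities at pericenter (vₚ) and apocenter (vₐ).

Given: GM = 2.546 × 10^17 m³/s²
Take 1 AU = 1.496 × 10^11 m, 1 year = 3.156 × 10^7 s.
rₚ = 1.246 AU = 1.86402 × 10^11 m
rₐ = 14.71 AU = 2.20062 × 10^12 m
GM = 2.546 × 10^17 m³/s²
a = (rₚ + rₐ)/2 = 1.19351 × 10^12 m
Vis-viva: v² = GM (2/r − 1/a)
vₚ² = 2.546 × 10^17 × (1.07295 × 10^-11 − 8.37866 × 10^-13) = 2.51842 × 10^6 m²/s²
vₚ = 1586.95 m/s ≈ 0.3348 AU/year
vₐ² = 2.546 × 10^17 × (9.08836 × 10^-13 − 8.37866 × 10^-13) = 18069.2 m²/s²
vₐ = 134.422 m/s ≈ 134.4 m/s

Final answer: vₚ = 0.3348 AU/year, vₐ = 134.4 m/s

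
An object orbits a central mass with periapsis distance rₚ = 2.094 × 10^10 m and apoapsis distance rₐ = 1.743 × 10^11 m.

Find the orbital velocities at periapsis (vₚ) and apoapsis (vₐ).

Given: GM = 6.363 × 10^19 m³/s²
rₚ = 2.094 × 10^10 m
rₐ = 1.743 × 10^11 m
GM = 6.363 × 10^19 m³/s²
a = (rₚ + rₐ)/2 = 9.762 × 10^10 m
Vis-viva: v² = GM (2/r − 1/a)
vₚ² = 6.363 × 10^19 × (9.5511 × 10^-11 − 1.02438 × 10^-11) = 5.42555 × 10^9 m²/s²
vₚ = 73658.3 m/s ≈ 73.66 km/s
vₐ² = 6.363 × 10^19 × (1.14745 × 10^-11 − 1.02438 × 10^-11) = 7.83073 × 10^7 m²/s²
vₐ = 8849.14 m/s ≈ 8.849 km/s

Final answer: vₚ = 73.66 km/s, vₐ = 8.849 km/s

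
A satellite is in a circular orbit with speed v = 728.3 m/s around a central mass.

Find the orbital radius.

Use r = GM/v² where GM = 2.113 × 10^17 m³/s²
v = 728.3 m/s
GM = 2.113 × 10^17 m³/s²
v² = 530421 m²/s²
r = GM/v² = (2.113 × 10^17) / 530421 = 3.98363 × 10^11 m ≈ 3.984 × 10^11 m

Final answer: 3.984 × 10^11 m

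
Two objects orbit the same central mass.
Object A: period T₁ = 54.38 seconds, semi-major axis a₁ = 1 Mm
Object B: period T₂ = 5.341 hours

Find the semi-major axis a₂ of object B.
T₁ = 54.38 seconds
T₂ = 5.341 hours = 19227.6 s
a₁ = 1 Mm = 1 × 10^6 m
Kepler's third law: (T₂/T₁)² = (a₂/a₁)³  ⇒  a₂ = a₁ (T₂/T₁)^(2/3)
T₂/T₁ = 353.579
(T₂/T₁)^(2/3) = 50.0024
a₂ = 1 × 10^6 m × 50.0024 = 5.00024 × 10^7 m ≈ 50 Mm

Final answer: a₂ = 50 Mm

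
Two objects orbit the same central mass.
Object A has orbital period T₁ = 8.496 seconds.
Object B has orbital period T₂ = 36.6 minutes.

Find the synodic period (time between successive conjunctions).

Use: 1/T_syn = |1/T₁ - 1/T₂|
T₁ = 8.496 seconds
T₂ = 36.6 minutes = 2196 s
1/T₁ = 0.117702 s⁻¹
1/T₂ = 0.000455373 s⁻¹
|1/T₁ − 1/T₂| = 0.117247 s⁻¹
T_syn = 1 / |1/T₁ − 1/T₂| = 8.529 s ≈ 8.529 seconds

Final answer: T_syn = 8.529 seconds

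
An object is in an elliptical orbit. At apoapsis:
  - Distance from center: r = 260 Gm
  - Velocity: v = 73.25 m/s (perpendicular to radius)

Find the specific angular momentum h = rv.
r = 260 Gm = 2.6 × 10^11 m
v = 73.25 m/s
h = rv = 2.6 × 10^11 × 73.25 = 1.9045 × 10^13 m²/s ≈ 1.904 × 10^13 m²/s

Final answer: h = 1.904 × 10^13 m²/s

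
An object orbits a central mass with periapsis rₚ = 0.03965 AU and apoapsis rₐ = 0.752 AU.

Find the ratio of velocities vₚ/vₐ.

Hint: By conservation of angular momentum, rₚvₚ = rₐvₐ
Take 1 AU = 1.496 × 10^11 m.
rₚ = 0.03965 AU = 5.93164 × 10^9 m
rₐ = 0.752 AU = 1.12499 × 10^11 m
rₚvₚ = rₐvₐ  ⇒  vₚ/vₐ = rₐ/rₚ
vₚ/vₐ = (1.12499 × 10^11) / (5.93164 × 10^9) = 18.966

Final answer: vₚ/vₐ = 18.97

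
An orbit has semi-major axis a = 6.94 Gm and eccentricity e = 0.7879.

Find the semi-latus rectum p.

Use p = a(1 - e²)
a = 6.94 Gm = 6.94 × 10^9 m
e = 0.7879,  e² = 0.620786,  1 − e² = 0.379214
p = a(1 − e²) = 6.94 × 10^9 m × 0.379214 = 2.63174 × 10^9 m ≈ 2.632 Gm

Final answer: p = 2.632 Gm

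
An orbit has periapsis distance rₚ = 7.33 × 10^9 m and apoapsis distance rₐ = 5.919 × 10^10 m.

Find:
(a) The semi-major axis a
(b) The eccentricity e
rₚ = 7.33 × 10^9 m
rₐ = 5.919 × 10^10 m
(a) a = (rₚ + rₐ)/2 = 3.326 × 10^10 m ≈ 3.326 × 10^10 m
(b) e = (rₐ − rₚ)/(rₐ + rₚ) = (5.186 × 10^10) / (6.652 × 10^10) = 0.779615

Final answer:
(a) a = 3.326 × 10^10 m
(b) e = 0.7796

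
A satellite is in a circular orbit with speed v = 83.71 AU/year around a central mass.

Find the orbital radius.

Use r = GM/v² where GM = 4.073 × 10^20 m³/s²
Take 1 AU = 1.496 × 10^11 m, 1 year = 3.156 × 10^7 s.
v = 83.71 AU/year = 396800 m/s
GM = 4.073 × 10^20 m³/s²
v² = 1.5745 × 10^11 m²/s²
r = GM/v² = (4.073 × 10^20) / (1.5745 × 10^11) = 2.58685 × 10^9 m ≈ 0.01729 AU

Final answer: 0.01729 AU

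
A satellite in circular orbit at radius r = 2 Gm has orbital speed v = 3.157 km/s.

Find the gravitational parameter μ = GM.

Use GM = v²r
r = 2 Gm = 2 × 10^9 m
v = 3.157 km/s = 3157 m/s
v² = 9.96665 × 10^6 m²/s²
GM = v²r = 9.96665 × 10^6 × 2 × 10^9 = 1.99333 × 10^16 m³/s²
GM ≈ 1.993 × 10^16 m³/s²

Final answer: GM = 1.993 × 10^16 m³/s²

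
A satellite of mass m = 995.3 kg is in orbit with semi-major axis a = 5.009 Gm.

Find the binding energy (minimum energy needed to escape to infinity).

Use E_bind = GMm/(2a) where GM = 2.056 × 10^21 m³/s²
a = 5.009 Gm = 5.009 × 10^9 m
GM = 2.056 × 10^21 m³/s²
m = 995.3 kg
GMm = 2.056 × 10^21 × 995.3 = 2.04634 × 10^24 m³·kg/s²
2a = 1.0018 × 10^10 m
E_bind = GMm/(2a) = 2.04266 × 10^14 J ≈ 204.3 TJ

Final answer: 204.3 TJ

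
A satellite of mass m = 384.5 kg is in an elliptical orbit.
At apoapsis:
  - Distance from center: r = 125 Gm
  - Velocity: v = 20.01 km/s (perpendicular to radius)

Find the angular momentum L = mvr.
r = 125 Gm = 1.25 × 10^11 m
v = 20.01 km/s = 20010 m/s
vr = 20010 × 1.25 × 10^11 = 2.50125 × 10^15 m²/s
L = m × vr = 384.5 × 2.50125 × 10^15 = 9.61731 × 10^17 kg·m²/s ≈ 9.617 × 10^17 kg·m²/s

Final answer: L = 9.617 × 10^17 kg·m²/s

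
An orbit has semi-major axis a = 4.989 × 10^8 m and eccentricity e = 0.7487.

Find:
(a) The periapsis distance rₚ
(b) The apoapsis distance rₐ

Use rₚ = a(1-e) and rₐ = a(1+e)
a = 4.989 × 10^8 m
e = 0.7487:  1 − e = 0.2513,  1 + e = 1.7487
(a) rₚ = a(1 − e) = 4.989 × 10^8 m × 0.2513 = 1.25374 × 10^8 m ≈ 1.254 × 10^8 m
(b) rₐ = a(1 + e) = 4.989 × 10^8 m × 1.7487 = 8.72426 × 10^8 m ≈ 8.724 × 10^8 m

Final answer:
(a) rₚ = 1.254 × 10^8 m
(b) rₐ = 8.724 × 10^8 m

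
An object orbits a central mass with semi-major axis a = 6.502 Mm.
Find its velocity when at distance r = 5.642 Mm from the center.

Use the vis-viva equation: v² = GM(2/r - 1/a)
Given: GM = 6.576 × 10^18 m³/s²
a = 6.502 Mm = 6.502 × 10^6 m
r = 5.642 Mm = 5.642 × 10^6 m
GM = 6.576 × 10^18 m³/s²
2/r − 1/a = 3.54484 × 10^-7 − 1.53799 × 10^-7 = 2.00685 × 10^-7 m⁻¹
v² = GM (2/r − 1/a) = 1.31971 × 10^12 m²/s²
v = 1.14879 × 10^6 m/s ≈ 1149 km/s

Final answer: 1149 km/s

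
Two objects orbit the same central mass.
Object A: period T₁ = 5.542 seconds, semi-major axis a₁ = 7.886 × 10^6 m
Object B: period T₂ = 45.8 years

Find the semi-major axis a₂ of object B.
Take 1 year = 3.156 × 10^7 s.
T₁ = 5.542 seconds
T₂ = 45.8 years = 1.44545 × 10^9 s
a₁ = 7.886 × 10^6 m
Kepler's third law: (T₂/T₁)² = (a₂/a₁)³  ⇒  a₂ = a₁ (T₂/T₁)^(2/3)
T₂/T₁ = 2.60817 × 10^8
(T₂/T₁)^(2/3) = 408217
a₂ = 7.886 × 10^6 m × 408217 = 3.2192 × 10^12 m ≈ 3.219 × 10^12 m

Final answer: a₂ = 3.219 × 10^12 m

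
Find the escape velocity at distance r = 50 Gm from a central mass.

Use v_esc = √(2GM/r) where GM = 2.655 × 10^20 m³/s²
r = 50 Gm = 5 × 10^10 m
GM = 2.655 × 10^20 m³/s²
2GM/r = 2 × (2.655 × 10^20) / (5 × 10^10) = 1.062 × 10^10 m²/s²
v_esc = √(2GM/r) = 103053 m/s ≈ 103.1 km/s

Final answer: 103.1 km/s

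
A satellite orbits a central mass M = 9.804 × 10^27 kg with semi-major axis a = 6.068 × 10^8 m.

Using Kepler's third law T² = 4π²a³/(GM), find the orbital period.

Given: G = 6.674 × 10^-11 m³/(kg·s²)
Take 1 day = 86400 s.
M = 9.804 × 10^27 kg
GM = G × M = 6.674 × 10^-11 × 9.804 × 10^27 = 6.54319 × 10^17 m³/s²
a = 6.068 × 10^8 m
a³ = 2.23428 × 10^26 m³
T = 2π √(a³/GM) = 2π √((2.23428 × 10^26) / (6.54319 × 10^17)) = 2π × 18478.8 s
T = 116106 s ≈ 1.344 days

Final answer: 1.344 days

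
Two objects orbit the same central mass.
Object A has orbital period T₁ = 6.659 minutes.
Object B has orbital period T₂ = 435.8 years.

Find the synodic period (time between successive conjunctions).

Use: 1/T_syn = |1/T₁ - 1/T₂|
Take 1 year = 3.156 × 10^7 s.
T₁ = 6.659 minutes = 399.54 s
T₂ = 435.8 years = 1.37538 × 10^10 s
1/T₁ = 0.00250288 s⁻¹
1/T₂ = 7.27069 × 10^-11 s⁻¹
|1/T₁ − 1/T₂| = 0.00250288 s⁻¹
T_syn = 1 / |1/T₁ − 1/T₂| = 399.54 s ≈ 6.659 minutes

Final answer: T_syn = 6.659 minutes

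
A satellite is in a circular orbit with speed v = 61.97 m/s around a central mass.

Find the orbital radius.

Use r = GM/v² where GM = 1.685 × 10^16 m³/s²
v = 61.97 m/s
GM = 1.685 × 10^16 m³/s²
v² = 3840.28 m²/s²
r = GM/v² = (1.685 × 10^16) / 3840.28 = 4.3877 × 10^12 m ≈ 4.388 × 10^12 m

Final answer: 4.388 × 10^12 m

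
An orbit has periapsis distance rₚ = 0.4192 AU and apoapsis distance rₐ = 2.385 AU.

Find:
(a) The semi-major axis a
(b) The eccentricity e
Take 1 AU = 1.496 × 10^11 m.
rₚ = 0.4192 AU = 6.27123 × 10^10 m
rₐ = 2.385 AU = 3.56796 × 10^11 m
(a) a = (rₚ + rₐ)/2 = 2.09754 × 10^11 m ≈ 1.402 AU
(b) e = (rₐ − rₚ)/(rₐ + rₚ) = (2.94084 × 10^11) / (4.19508 × 10^11) = 0.70102

Final answer:
(a) a = 1.402 AU
(b) e = 0.701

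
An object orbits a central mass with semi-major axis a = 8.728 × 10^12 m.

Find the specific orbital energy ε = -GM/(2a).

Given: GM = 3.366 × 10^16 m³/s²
a = 8.728 × 10^12 m
GM = 3.366 × 10^16 m³/s²
2a = 1.7456 × 10^13 m
ε = −GM/(2a) = -1928.28 J/kg ≈ -1.928 kJ/kg

Final answer: -1.928 kJ/kg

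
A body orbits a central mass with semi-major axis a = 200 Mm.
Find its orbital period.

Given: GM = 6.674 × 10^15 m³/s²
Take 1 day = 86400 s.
a = 200 Mm = 2 × 10^8 m
GM = 6.674 × 10^15 m³/s²
a³ = 8 × 10^24 m³
T = 2π √(a³/GM) = 2π √((8 × 10^24) / (6.674 × 10^15)) = 2π × 34622 s
T = 217536 s ≈ 2.518 days

Final answer: 2.518 days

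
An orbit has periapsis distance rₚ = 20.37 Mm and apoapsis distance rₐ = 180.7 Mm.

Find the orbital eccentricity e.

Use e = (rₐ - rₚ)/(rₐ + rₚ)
rₚ = 20.37 Mm = 2.037 × 10^7 m
rₐ = 180.7 Mm = 1.807 × 10^8 m
rₐ − rₚ = 1.6033 × 10^8 m
rₐ + rₚ = 2.0107 × 10^8 m
e = (rₐ − rₚ)/(rₐ + rₚ) = 0.797384

Final answer: e = 0.7974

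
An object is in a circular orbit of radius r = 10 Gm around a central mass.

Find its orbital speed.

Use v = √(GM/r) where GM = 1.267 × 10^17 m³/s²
r = 10 Gm = 1 × 10^10 m
GM = 1.267 × 10^17 m³/s²
GM/r = (1.267 × 10^17) / (1 × 10^10) = 1.267 × 10^7 m²/s²
v = √(GM/r) = 3559.49 m/s ≈ 3.559 km/s

Final answer: 3.559 km/s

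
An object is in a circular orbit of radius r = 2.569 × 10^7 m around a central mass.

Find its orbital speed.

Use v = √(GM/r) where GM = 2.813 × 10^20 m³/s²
r = 2.569 × 10^7 m
GM = 2.813 × 10^20 m³/s²
GM/r = (2.813 × 10^20) / (2.569 × 10^7) = 1.09498 × 10^13 m²/s²
v = √(GM/r) = 3.30905 × 10^6 m/s ≈ 3309 km/s

Final answer: 3309 km/s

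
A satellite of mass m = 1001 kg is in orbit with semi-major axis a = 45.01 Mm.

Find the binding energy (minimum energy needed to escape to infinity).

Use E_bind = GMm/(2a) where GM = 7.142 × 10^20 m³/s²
a = 45.01 Mm = 4.501 × 10^7 m
GM = 7.142 × 10^20 m³/s²
m = 1001 kg
GMm = 7.142 × 10^20 × 1001 = 7.14914 × 10^23 m³·kg/s²
2a = 9.002 × 10^7 m
E_bind = GMm/(2a) = 7.94173 × 10^15 J ≈ 7.942 PJ

Final answer: 7.942 PJ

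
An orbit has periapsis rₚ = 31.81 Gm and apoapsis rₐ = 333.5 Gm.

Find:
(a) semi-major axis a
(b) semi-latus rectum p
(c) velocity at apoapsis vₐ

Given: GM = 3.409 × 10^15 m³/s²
rₚ = 31.81 Gm = 3.181 × 10^10 m
rₐ = 333.5 Gm = 3.335 × 10^11 m
GM = 3.409 × 10^15 m³/s²
a = (rₚ + rₐ)/2 = 1.82655 × 10^11 m
e = (rₐ − rₚ)/(rₐ + rₚ) = (3.0169 × 10^11) / (3.6531 × 10^11) = 0.825847
(a) a = 1.82655 × 10^11 m ≈ 182.7 Gm
(b) 1 − e² = 0.317977;  p = a(1 − e²) = 1.82655 × 10^11 × 0.317977 = 5.80802 × 10^10 m ≈ 58.08 Gm
(c) vₐ² = GM (2/rₐ − 1/a) = 3.409 × 10^15 × (5.997 × 10^-12 − 5.4748 × 10^-12) = 1780.18 m²/s²;  vₐ = 42.1921 m/s ≈ 42.19 m/s

Final answer:
(a) semi-major axis a = 182.7 Gm
(b) semi-latus rectum p = 58.08 Gm
(c) velocity at apoapsis vₐ = 42.19 m/s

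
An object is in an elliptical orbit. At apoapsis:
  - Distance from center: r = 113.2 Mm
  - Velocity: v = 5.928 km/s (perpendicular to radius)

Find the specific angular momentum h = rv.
r = 113.2 Mm = 1.132 × 10^8 m
v = 5.928 km/s = 5928 m/s
h = rv = 1.132 × 10^8 × 5928 = 6.7105 × 10^11 m²/s ≈ 6.71 × 10^11 m²/s

Final answer: h = 6.71 × 10^11 m²/s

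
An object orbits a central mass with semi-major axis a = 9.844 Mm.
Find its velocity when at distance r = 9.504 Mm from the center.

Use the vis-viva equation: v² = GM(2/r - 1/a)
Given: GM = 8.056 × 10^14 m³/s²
a = 9.844 Mm = 9.844 × 10^6 m
r = 9.504 Mm = 9.504 × 10^6 m
GM = 8.056 × 10^14 m³/s²
2/r − 1/a = 2.10438 × 10^-7 − 1.01585 × 10^-7 = 1.08853 × 10^-7 m⁻¹
v² = GM (2/r − 1/a) = 8.7692 × 10^7 m²/s²
v = 9364.4 m/s ≈ 9.364 km/s

Final answer: 9.364 km/s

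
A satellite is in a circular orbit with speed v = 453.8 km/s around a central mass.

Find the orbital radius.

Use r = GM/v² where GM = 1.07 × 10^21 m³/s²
v = 453.8 km/s = 453800 m/s
GM = 1.07 × 10^21 m³/s²
v² = 2.05934 × 10^11 m²/s²
r = GM/v² = (1.07 × 10^21) / (2.05934 × 10^11) = 5.19583 × 10^9 m ≈ 5.196 × 10^9 m

Final answer: 5.196 × 10^9 m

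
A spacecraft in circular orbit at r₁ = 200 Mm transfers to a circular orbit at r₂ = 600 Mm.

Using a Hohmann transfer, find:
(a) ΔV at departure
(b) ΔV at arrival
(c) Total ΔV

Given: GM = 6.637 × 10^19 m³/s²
r₁ = 200 Mm = 2 × 10^8 m
r₂ = 600 Mm = 6 × 10^8 m
GM = 6.637 × 10^19 m³/s²
Transfer ellipse: a_t = (r₁ + r₂)/2 = 4 × 10^8 m
Circular speed at r₁: v₁ = √(GM/r₁) = 576064 m/s
Transfer speed at r₁ (periapsis): v₁ₜ = √(GM(2/r₁ − 1/a_t)) = 705532 m/s
(a) ΔV₁ = v₁ₜ − v₁ = 129467 m/s ≈ 129.5 km/s
Circular speed at r₂: v₂ = √(GM/r₂) = 332591 m/s
Transfer speed at r₂ (apoapsis): v₂ₜ = √(GM(2/r₂ − 1/a_t)) = 235177 m/s
(b) ΔV₂ = v₂ − v₂ₜ = 97413.6 m/s ≈ 97.41 km/s
(c) ΔV_total = ΔV₁ + ΔV₂ = 226881 m/s ≈ 226.9 km/s

Final answer:
(a) ΔV₁ = 129.5 km/s
(b) ΔV₂ = 97.41 km/s
(c) ΔV_total = 226.9 km/s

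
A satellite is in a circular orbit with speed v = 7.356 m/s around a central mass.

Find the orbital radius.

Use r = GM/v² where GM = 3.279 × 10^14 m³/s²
v = 7.356 m/s
GM = 3.279 × 10^14 m³/s²
v² = 54.1107 m²/s²
r = GM/v² = (3.279 × 10^14) / 54.1107 = 6.0598 × 10^12 m ≈ 6.06 Tm

Final answer: 6.06 Tm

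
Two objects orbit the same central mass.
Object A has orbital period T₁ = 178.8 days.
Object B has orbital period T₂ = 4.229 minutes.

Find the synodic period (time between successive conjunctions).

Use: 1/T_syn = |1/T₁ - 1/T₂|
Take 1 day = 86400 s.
T₁ = 178.8 days = 1.54483 × 10^7 s
T₂ = 4.229 minutes = 253.74 s
1/T₁ = 6.4732 × 10^-8 s⁻¹
1/T₂ = 0.00394104 s⁻¹
|1/T₁ − 1/T₂| = 0.00394098 s⁻¹
T_syn = 1 / |1/T₁ − 1/T₂| = 253.744 s ≈ 4.229 minutes

Final answer: T_syn = 4.229 minutes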